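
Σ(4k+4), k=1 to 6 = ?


Σ(4k+4) = 4·Σk + 4·n
= 4·21 + 4·6
= 84 + 24 = 108

Σ = 108


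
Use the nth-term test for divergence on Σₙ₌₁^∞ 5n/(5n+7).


lim(n→∞) 5n/(5n+7) = 5/5 = 1  (divide numerator and denominator by n)
lim aₙ = 1 ≠ 0 → series DIVERGES

Diverges (lim aₙ = 1 ≠ 0)


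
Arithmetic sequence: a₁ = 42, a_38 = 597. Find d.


d = (aₙ - a₁)/(n-1)
= (597 - 42)/(38-1)
= 555/37 = 15

d = 15


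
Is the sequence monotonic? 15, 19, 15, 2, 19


Differences: 4, -4, -13, 17
Difference at position 1 is +4 (> 0) but position 2 is -4 (< 0) — sequence both rises and falls
→ NOT monotonic

Not monotonic


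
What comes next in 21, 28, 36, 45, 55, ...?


Pattern: triangular numbers: n(n+1)/2
Terms: 21, 28, 36, 45, 55
Next term = 66

Next term = 66


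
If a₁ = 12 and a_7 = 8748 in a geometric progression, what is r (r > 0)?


r^(n-1) = aₙ/a₁
r^6 = 8748/12 = 729
r = 729^(1/6)
= ±3; taking r > 0 gives r = 3

r = 3


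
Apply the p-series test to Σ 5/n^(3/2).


p-series test: Σ c/n^p converges if p > 1, diverges if p ≤ 1 (constant c > 0 doesn't affect convergence).
p = 3/2
3/2 > 1 → CONVERGES

Converges (p = 3/2 > 1)


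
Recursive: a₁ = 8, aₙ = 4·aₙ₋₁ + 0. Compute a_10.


Computing step by step:
a_1 = 8
a_2 = 32
a_3 = 128
a_4 = 512
a_5 = 2048
a_6 = 8192
a_7 = 32768
a_8 = 131072
a_9 = 524288
a_10 = 2097152


a_10 = 2097152


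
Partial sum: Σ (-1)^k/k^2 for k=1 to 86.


S = -1 + 1/4 - 1/9 + 1/16 - 1/25 + 1/36 - 1/49 + 1/64 ± ...
= -0.8224
(Full series converges to -π²/12 ≈ -0.8225)

S_86 = -0.8224


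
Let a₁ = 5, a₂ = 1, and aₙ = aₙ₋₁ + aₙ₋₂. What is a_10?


Computing iteratively: 5, 1, 6, 7, 13, 20, 33, 53, 86, 139
a_10 = 139

a_10 = 139


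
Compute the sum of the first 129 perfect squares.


n = 129
n(n+1)(2n+1)/6 = 129×130×259/6
= 4343430/6 = 723905

Σk² = 723905


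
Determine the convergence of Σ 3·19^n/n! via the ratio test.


aₙ = 3·19^n/n!
a_{n+1}/aₙ = 19^(n+1)/(n+1)! × n!/19^n  (constant 3 cancels)
= 19/(n+1)
L = lim(n→∞) 19/(n+1) = 0
L < 1 → series CONVERGES

Converges (ratio test: L = 0 < 1)


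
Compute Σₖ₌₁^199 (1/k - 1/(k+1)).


Telescoping: adjacent terms cancel.
= 1/1 - 1/200
= 1 - 1/200 = 199/200

Sum = 199/200


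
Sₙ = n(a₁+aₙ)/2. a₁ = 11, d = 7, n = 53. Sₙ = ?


aₙ = 11 + (53-1)×7 = 375
Sₙ = n(a₁+aₙ)/2 = 53×(11+375)/2
= 53×386/2 = 10229

S_53 = 10229


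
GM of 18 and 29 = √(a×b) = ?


GM = √(18×29) = √522 = 22.8473

GM = 22.8473


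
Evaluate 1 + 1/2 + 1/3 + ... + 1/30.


H_30 = 1/1 + 1/2 + 1/3 + ... + 1/30
= 9304682830147/2329089562800
≈ 3.995

H_30 = 9304682830147/2329089562800 ≈ 3.995


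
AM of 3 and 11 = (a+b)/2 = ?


AM = (3 + 11)/2 = 14/2 = 7

AM = 7


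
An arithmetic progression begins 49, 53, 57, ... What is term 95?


aₙ = a₁ + (n-1)d
= 49 + (95-1)×4
= 49 + 376
= 425

a_95 = 425


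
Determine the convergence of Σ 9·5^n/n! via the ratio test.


aₙ = 9·5^n/n!
a_{n+1}/aₙ = 5^(n+1)/(n+1)! × n!/5^n  (constant 9 cancels)
= 5/(n+1)
L = lim(n→∞) 5/(n+1) = 0
L < 1 → series CONVERGES

Converges (ratio test: L = 0 < 1)


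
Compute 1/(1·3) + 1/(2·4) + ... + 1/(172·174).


1/(k(k+2)) = (1/2)·(1/k - 1/(k+2)) (partial fractions)
Telescoping: Σ = (1/2)·(1 + 1/2 - 1/173 - 1/174) = 22403/30102

Sum = 22403/30102


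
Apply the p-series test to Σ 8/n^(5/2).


p-series test: Σ c/n^p converges if p > 1, diverges if p ≤ 1 (constant c > 0 doesn't affect convergence).
p = 5/2
5/2 > 1 → CONVERGES

Converges (p = 5/2 > 1)


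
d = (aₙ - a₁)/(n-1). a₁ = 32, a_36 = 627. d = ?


d = (aₙ - a₁)/(n-1)
= (627 - 32)/(36-1)
= 595/35 = 17

d = 17


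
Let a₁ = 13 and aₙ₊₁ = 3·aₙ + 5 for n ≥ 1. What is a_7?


Computing step by step:
a_1 = 13
a_2 = 44
a_3 = 137
a_4 = 416
a_5 = 1253
a_6 = 3764
a_7 = 11297


a_7 = 11297


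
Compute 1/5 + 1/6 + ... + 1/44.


Σₖ₌5^44 1/k = 1/5 + 1/6 + 1/7 + ... + 1/44
= 3080733578426640787/1345655451257488800
≈ 2.2894

Sum = 3080733578426640787/1345655451257488800 ≈ 2.2894


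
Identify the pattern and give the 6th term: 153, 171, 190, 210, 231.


Pattern: triangular numbers: n(n+1)/2
Terms: 153, 171, 190, 210, 231
Next term = 253

Next term = 253


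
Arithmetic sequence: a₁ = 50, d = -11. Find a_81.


aₙ = a₁ + (n-1)d
= 50 + (81-1)×-11
= 50 - 880
= -830

a_81 = -830


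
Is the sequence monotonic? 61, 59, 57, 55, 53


Differences: -2, -2, -2, -2
All differences < 0 → strictly DECREASING

Monotonically decreasing


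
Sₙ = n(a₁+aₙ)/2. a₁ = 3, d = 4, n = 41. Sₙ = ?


aₙ = 3 + (41-1)×4 = 163
Sₙ = n(a₁+aₙ)/2 = 41×(3+163)/2
= 41×166/2 = 3403

S_41 = 3403


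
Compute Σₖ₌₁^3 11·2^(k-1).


Sₙ = 11×(2^3 - 1)/(2 - 1)
= 11×(8 - 1)/1
= 11×7/1
= 77

S_3 = 77


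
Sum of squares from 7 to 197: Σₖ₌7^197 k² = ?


Σₖ₌7^197 k² = Σₖ₌₁^197 k² − Σₖ₌₁^6 k²
= 197·198·395/6 − 6·7·13/6
= 2567895 − 91 = 2567804

Σk² = 2567804


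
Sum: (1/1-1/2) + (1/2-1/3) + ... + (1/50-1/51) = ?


Telescoping: adjacent terms cancel.
= 1/1 - 1/51
= 1 - 1/51 = 50/51

Sum = 50/51


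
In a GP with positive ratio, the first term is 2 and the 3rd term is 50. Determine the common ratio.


r^(n-1) = aₙ/a₁
r^2 = 50/2 = 25
r = 25^(1/2)
= ±5; taking r > 0 gives r = 5

r = 5


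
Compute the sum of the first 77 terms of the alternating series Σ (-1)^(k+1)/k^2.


S = 1 - 1/4 + 1/9 - 1/16 + 1/25 - 1/36 + 1/49 - 1/64 ± ...
= 0.8226
(Full series converges to +π²/12 ≈ +0.8225)

S_77 = 0.8226


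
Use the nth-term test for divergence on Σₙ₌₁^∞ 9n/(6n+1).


lim(n→∞) 9n/(6n+1) = 9/6 = 3/2  (divide numerator and denominator by n)
lim aₙ = 3/2 ≠ 0 → series DIVERGES

Diverges (lim aₙ = 3/2 ≠ 0)


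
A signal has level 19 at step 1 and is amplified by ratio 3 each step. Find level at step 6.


aₙ = a₁·r^(n-1)
= 19×3^5
= 19×243
= 4617

a_6 = 4617


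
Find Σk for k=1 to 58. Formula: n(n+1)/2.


n(n+1)/2 = 58×59/2 = 3422/2 = 1711

Σk = 1711


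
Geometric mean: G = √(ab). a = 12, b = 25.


GM = √(12×25) = √300 = 17.3205

GM = 17.3205


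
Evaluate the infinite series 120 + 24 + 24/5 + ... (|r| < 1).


S∞ = a₁/(1-r) = 120/(1 - 1/5)
= 120/(4/5)
= 150

S∞ = 150


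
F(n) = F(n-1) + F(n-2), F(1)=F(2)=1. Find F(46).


Fibonacci sequence: 1, 1, 2, 3, 5, 8, 13, 21, 34, 55, 89, ...
F(46) = 1836311903

F(46) = 1836311903


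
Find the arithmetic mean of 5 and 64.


AM = (5 + 64)/2 = 69/2 = 34.5

AM = 34.5


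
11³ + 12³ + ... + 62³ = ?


Σₖ₌11^62 k³ = [62·63/2]² − [10·11/2]²
= 3814209 − 3025 = 3811184

Σk³ = 3811184


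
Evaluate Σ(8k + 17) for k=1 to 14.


Σ(8k+17) = 8·Σk + 17·n
= 8·105 + 17·14
= 840 + 238 = 1078

Σ = 1078


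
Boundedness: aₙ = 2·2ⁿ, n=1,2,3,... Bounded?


aₙ = 2·2ⁿ → as n→∞, aₙ→∞ (since base 2 > 1)
No finite upper bound exists
The sequence is UNBOUNDED

Unbounded (aₙ → ∞ as n → ∞)


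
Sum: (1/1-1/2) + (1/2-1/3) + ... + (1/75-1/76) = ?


Telescoping: adjacent terms cancel.
= 1/1 - 1/76
= 1 - 1/76 = 75/76

Sum = 75/76


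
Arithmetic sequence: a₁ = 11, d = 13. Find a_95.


aₙ = a₁ + (n-1)d
= 11 + (95-1)×13
= 11 + 1222
= 1233

a_95 = 1233


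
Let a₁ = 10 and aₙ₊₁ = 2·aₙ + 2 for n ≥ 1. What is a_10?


Computing step by step:
a_1 = 10
a_2 = 22
a_3 = 46
a_4 = 94
a_5 = 190
a_6 = 382
a_7 = 766
a_8 = 1534
a_9 = 3070
a_10 = 6142


a_10 = 6142


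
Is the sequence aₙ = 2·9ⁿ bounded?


aₙ = 2·9ⁿ → as n→∞, aₙ→∞ (since base 9 > 1)
No finite upper bound exists
The sequence is UNBOUNDED

Unbounded (aₙ → ∞ as n → ∞)


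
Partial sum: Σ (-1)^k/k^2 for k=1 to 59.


S = -1 + 1/4 - 1/9 + 1/16 - 1/25 + 1/36 - 1/49 + 1/64 ± ...
= -0.8226
(Full series converges to -π²/12 ≈ -0.8225)

S_59 = -0.8226


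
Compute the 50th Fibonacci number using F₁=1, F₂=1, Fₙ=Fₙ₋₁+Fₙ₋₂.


Fibonacci sequence: 1, 1, 2, 3, 5, 8, 13, 21, 34, 55, 89, ...
F(50) = 12586269025

F(50) = 12586269025


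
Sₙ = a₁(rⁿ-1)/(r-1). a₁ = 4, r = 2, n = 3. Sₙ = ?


Sₙ = 4×(2^3 - 1)/(2 - 1)
= 4×(8 - 1)/1
= 4×7/1
= 28

S_3 = 28


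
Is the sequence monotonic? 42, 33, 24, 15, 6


Differences: -9, -9, -9, -9
All differences < 0 → strictly DECREASING

Monotonically decreasing


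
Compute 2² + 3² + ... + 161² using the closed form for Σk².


Σₖ₌2^161 k² = Σₖ₌₁^161 k² − Σₖ₌₁^1 k²
= 161·162·323/6 − 1·2·3/6
= 1404081 − 1 = 1404080

Σk² = 1404080


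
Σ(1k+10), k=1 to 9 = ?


Σ(1k+10) = 1·Σk + 10·n
= 1·45 + 10·9
= 45 + 90 = 135

Σ = 135


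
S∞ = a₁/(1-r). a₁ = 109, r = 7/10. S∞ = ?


S∞ = a₁/(1-r) = 109/(1 - 7/10)
= 109/(3/10)
= 1090/3

S∞ = 1090/3


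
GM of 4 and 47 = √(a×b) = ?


GM = √(4×47) = √188 = 13.7113

GM = 13.7113


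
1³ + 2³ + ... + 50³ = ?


n(n+1)/2 = 50×51/2 = 1275
Σk³ = 1275² = 1625625

Σk³ = 1625625


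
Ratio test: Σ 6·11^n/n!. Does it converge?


aₙ = 6·11^n/n!
a_{n+1}/aₙ = 11^(n+1)/(n+1)! × n!/11^n  (constant 6 cancels)
= 11/(n+1)
L = lim(n→∞) 11/(n+1) = 0
L < 1 → series CONVERGES

Converges (ratio test: L = 0 < 1)


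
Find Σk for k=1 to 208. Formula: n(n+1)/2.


n(n+1)/2 = 208×209/2 = 43472/2 = 21736

Σk = 21736


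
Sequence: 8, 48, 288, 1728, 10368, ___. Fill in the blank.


Pattern: geometric (r=6)
Terms: 8, 48, 288, 1728, 10368
Next term = 62208

Next term = 62208


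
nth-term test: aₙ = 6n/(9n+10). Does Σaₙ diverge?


lim(n→∞) 6n/(9n+10) = 6/9 = 2/3  (divide numerator and denominator by n)
lim aₙ = 2/3 ≠ 0 → series DIVERGES

Diverges (lim aₙ = 2/3 ≠ 0)


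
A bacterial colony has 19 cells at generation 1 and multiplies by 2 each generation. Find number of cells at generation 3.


aₙ = a₁·r^(n-1)
= 19×2^2
= 19×4
= 76

a_3 = 76


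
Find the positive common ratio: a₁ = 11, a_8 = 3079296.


r^(n-1) = aₙ/a₁
r^7 = 3079296/11 = 279936
r = 279936^(1/7)
= 6

r = 6


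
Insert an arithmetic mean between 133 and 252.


AM = (133 + 252)/2 = 385/2 = 192.5

AM = 192.5


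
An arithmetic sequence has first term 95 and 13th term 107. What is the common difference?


d = (aₙ - a₁)/(n-1)
= (107 - 95)/(13-1)
= 12/12 = 1

d = 1


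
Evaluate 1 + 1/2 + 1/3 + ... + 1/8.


H_8 = 1/1 + 1/2 + 1/3 + 1/4 + 1/5 + 1/6 + 1/7 + 1/8
= 761/280
≈ 2.7179

H_8 = 761/280 ≈ 2.7179


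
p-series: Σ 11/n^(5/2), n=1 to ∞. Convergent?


p-series test: Σ c/n^p converges if p > 1, diverges if p ≤ 1 (constant c > 0 doesn't affect convergence).
p = 5/2
5/2 > 1 → CONVERGES

Converges (p = 5/2 > 1)


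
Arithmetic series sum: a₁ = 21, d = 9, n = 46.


aₙ = 21 + (46-1)×9 = 426
Sₙ = n(a₁+aₙ)/2 = 46×(21+426)/2
= 46×447/2 = 10281

S_46 = 10281


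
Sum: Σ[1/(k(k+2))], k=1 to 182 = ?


1/(k(k+2)) = (1/2)·(1/k - 1/(k+2)) (partial fractions)
Telescoping: Σ = (1/2)·(1 + 1/2 - 1/183 - 1/184) = 50141/67344

Sum = 50141/67344


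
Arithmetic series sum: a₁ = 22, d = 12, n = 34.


aₙ = 22 + (34-1)×12 = 418
Sₙ = n(a₁+aₙ)/2 = 34×(22+418)/2
= 34×440/2 = 7480

S_34 = 7480


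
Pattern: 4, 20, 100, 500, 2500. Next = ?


Pattern: geometric (r=5)
Terms: 4, 20, 100, 500, 2500
Next term = 12500

Next term = 12500


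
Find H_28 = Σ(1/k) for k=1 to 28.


H_28 = 1/1 + 1/2 + 1/3 + ... + 1/28
= 315404588903/80313433200
≈ 3.9272

H_28 = 315404588903/80313433200 ≈ 3.9272


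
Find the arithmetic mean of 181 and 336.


AM = (181 + 336)/2 = 517/2 = 258.5

AM = 258.5


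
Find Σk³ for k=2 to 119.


Σₖ₌2^119 k³ = [119·120/2]² − [1·2/2]²
= 50979600 − 1 = 50979599

Σk³ = 50979599


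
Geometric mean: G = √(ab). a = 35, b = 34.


GM = √(35×34) = √1190 = 34.4964

GM = 34.4964


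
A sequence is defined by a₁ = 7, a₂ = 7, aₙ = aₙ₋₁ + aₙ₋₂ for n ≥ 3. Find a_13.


Computing iteratively: 7, 7, 14, 21, 35, 56, 91, 147, 238, 385, 623, 1008, ...
a_13 = 1631

a_13 = 1631


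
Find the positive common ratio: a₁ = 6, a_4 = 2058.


r^(n-1) = aₙ/a₁
r^3 = 2058/6 = 343
r = 343^(1/3)
= 7

r = 7


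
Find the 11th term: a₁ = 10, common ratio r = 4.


aₙ = a₁·r^(n-1)
= 10×4^10
= 10×1048576
= 10485760

a_11 = 10485760


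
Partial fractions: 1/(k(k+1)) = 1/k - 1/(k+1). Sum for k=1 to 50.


1/(k(k+1)) = 1/k - 1/(k+1) (partial fractions)
Telescoping: Σ = 1 - 1/51 = 50/51

Sum = 50/51


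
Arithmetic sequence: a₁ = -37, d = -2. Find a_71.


aₙ = a₁ + (n-1)d
= -37 + (71-1)×-2
= -37 - 140
= -177

a_71 = -177


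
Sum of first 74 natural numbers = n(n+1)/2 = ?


n(n+1)/2 = 74×75/2 = 5550/2 = 2775

Σk = 2775


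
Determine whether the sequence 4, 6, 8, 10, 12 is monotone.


Differences: 2, 2, 2, 2
All differences > 0 → strictly INCREASING

Monotonically increasing


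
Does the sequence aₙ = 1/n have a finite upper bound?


a₁ = 1, a₂ = 1/2, a₃ = 1/3, ...
0 < aₙ ≤ 1 for all n ≥ 1
Lower bound: 0, Upper bound: 1
The sequence IS bounded

Bounded (0 < aₙ ≤ 1)


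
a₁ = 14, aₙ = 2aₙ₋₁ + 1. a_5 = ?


Computing step by step:
a_1 = 14
a_2 = 29
a_3 = 59
a_4 = 119
a_5 = 239


a_5 = 239


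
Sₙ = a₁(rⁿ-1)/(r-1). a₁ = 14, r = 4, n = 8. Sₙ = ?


Sₙ = 14×(4^8 - 1)/(4 - 1)
= 14×(65536 - 1)/3
= 14×65535/3
= 305830

S_8 = 305830


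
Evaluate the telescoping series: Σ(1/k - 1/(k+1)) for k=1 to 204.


Telescoping: adjacent terms cancel.
= 1/1 - 1/205
= 1 - 1/205 = 204/205

Sum = 204/205


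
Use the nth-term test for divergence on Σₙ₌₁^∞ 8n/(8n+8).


lim(n→∞) 8n/(8n+8) = 8/8 = 1  (divide numerator and denominator by n)
lim aₙ = 1 ≠ 0 → series DIVERGES

Diverges (lim aₙ = 1 ≠ 0)


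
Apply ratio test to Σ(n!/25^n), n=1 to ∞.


aₙ = n!/25^n
a_{n+1}/aₙ = (n+1)!/25^(n+1) × 25^n/n!
= (n+1)/25
L = lim(n→∞) (n+1)/25 = ∞
L > 1 → series DIVERGES

Diverges (ratio test: L = ∞ > 1)


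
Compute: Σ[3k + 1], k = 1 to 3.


Σ(3k+1) = 3·Σk + 1·n
= 3·6 + 1·3
= 18 + 3 = 21

Σ = 21


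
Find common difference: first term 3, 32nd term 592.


d = (aₙ - a₁)/(n-1)
= (592 - 3)/(32-1)
= 589/31 = 19

d = 19


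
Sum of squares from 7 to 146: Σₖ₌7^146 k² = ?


Σₖ₌7^146 k² = Σₖ₌₁^146 k² − Σₖ₌₁^6 k²
= 146·147·293/6 − 6·7·13/6
= 1048061 − 91 = 1047970

Σk² = 1047970


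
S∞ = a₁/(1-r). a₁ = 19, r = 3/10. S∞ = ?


S∞ = a₁/(1-r) = 19/(1 - 3/10)
= 19/(7/10)
= 190/7

S∞ = 190/7


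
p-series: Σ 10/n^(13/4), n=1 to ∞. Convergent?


p-series test: Σ c/n^p converges if p > 1, diverges if p ≤ 1 (constant c > 0 doesn't affect convergence).
p = 13/4
13/4 > 1 → CONVERGES

Converges (p = 13/4 > 1)


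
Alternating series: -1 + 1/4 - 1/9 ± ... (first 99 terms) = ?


S = -1 + 1/4 - 1/9 + 1/16 - 1/25 + 1/36 - 1/49 + 1/64 ± ...
= -0.8225
(Full series converges to -π²/12 ≈ -0.8225)

S_99 = -0.8225


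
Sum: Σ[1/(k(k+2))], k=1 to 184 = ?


1/(k(k+2)) = (1/2)·(1/k - 1/(k+2)) (partial fractions)
Telescoping: Σ = (1/2)·(1 + 1/2 - 1/185 - 1/186) = 12811/17205

Sum = 12811/17205


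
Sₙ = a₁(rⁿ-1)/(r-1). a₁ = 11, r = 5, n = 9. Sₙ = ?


Sₙ = 11×(5^9 - 1)/(5 - 1)
= 11×(1953125 - 1)/4
= 11×1953124/4
= 5371091

S_9 = 5371091


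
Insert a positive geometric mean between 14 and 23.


GM = √(14×23) = √322 = 17.9444

GM = 17.9444


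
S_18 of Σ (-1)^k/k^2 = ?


S = -1 + 1/4 - 1/9 + 1/16 - 1/25 + 1/36 - 1/49 + 1/64 ± ...
= -0.821
(Full series converges to -π²/12 ≈ -0.8225)

S_18 = -0.821


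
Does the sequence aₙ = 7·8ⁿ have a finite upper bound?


aₙ = 7·8ⁿ → as n→∞, aₙ→∞ (since base 8 > 1)
No finite upper bound exists
The sequence is UNBOUNDED

Unbounded (aₙ → ∞ as n → ∞)


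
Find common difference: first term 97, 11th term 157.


d = (aₙ - a₁)/(n-1)
= (157 - 97)/(11-1)
= 60/10 = 6

d = 6


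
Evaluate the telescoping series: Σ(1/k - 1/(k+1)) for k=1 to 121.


Telescoping: adjacent terms cancel.
= 1/1 - 1/122
= 1 - 1/122 = 121/122

Sum = 121/122


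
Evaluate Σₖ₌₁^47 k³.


n(n+1)/2 = 47×48/2 = 1128
Σk³ = 1128² = 1272384

Σk³ = 1272384


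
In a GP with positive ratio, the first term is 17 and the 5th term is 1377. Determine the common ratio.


r^(n-1) = aₙ/a₁
r^4 = 1377/17 = 81
r = 81^(1/4)
= ±3; taking r > 0 gives r = 3

r = 3


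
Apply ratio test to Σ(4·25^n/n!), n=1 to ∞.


aₙ = 4·25^n/n!
a_{n+1}/aₙ = 25^(n+1)/(n+1)! × n!/25^n  (constant 4 cancels)
= 25/(n+1)
L = lim(n→∞) 25/(n+1) = 0
L < 1 → series CONVERGES

Converges (ratio test: L = 0 < 1)


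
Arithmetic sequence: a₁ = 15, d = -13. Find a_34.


aₙ = a₁ + (n-1)d
= 15 + (34-1)×-13
= 15 - 429
= -414

a_34 = -414


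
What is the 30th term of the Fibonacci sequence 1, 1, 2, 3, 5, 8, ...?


Fibonacci sequence: 1, 1, 2, 3, 5, 8, 13, 21, 34, 55, 89, ...
F(30) = 832040

F(30) = 832040


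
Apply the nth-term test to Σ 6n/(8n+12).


lim(n→∞) 6n/(8n+12) = 6/8 = 3/4  (divide numerator and denominator by n)
lim aₙ = 3/4 ≠ 0 → series DIVERGES

Diverges (lim aₙ = 3/4 ≠ 0)


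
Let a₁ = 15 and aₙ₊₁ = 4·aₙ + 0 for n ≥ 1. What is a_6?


Computing step by step:
a_1 = 15
a_2 = 60
a_3 = 240
a_4 = 960
a_5 = 3840
a_6 = 15360


a_6 = 15360


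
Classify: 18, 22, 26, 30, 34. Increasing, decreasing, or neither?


Differences: 4, 4, 4, 4
All differences > 0 → strictly INCREASING

Monotonically increasing


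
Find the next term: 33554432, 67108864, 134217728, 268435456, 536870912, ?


Pattern: powers of 2: 2ⁿ
Terms: 33554432, 67108864, 134217728, 268435456, 536870912
Next term = 1073741824

Next term = 1073741824


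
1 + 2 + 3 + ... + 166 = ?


n(n+1)/2 = 166×167/2 = 27722/2 = 13861

Σk = 13861


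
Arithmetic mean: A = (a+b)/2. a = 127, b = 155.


AM = (127 + 155)/2 = 282/2 = 141

AM = 141


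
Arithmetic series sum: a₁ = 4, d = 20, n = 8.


aₙ = 4 + (8-1)×20 = 144
Sₙ = n(a₁+aₙ)/2 = 8×(4+144)/2
= 8×148/2 = 592

S_8 = 592


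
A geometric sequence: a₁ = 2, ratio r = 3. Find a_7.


aₙ = a₁·r^(n-1)
= 2×3^6
= 2×729
= 1458

a_7 = 1458


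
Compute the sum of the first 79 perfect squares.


n = 79
n(n+1)(2n+1)/6 = 79×80×159/6
= 1004880/6 = 167480

Σk² = 167480


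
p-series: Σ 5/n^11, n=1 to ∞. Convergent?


p-series test: Σ c/n^p converges if p > 1, diverges if p ≤ 1 (constant c > 0 doesn't affect convergence).
p = 11
11 > 1 → CONVERGES

Converges (p = 11 > 1)


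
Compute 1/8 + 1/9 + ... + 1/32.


Σₖ₌8^32 1/k = 1/8 + 1/9 + 1/10 + ... + 1/32
= 211643342048519/144403552893600
≈ 1.4656

Sum = 211643342048519/144403552893600 ≈ 1.4656


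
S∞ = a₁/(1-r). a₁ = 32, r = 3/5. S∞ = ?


S∞ = a₁/(1-r) = 32/(1 - 3/5)
= 32/(2/5)
= 80

S∞ = 80


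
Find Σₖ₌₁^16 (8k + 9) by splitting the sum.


Σ(8k+9) = 8·Σk + 9·n
= 8·136 + 9·16
= 1088 + 144 = 1232

Σ = 1232


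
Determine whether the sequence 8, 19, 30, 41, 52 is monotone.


Differences: 11, 11, 11, 11
All differences > 0 → strictly INCREASING

Monotonically increasing


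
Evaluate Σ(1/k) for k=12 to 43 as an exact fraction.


Σₖ₌12^43 1/k = 1/12 + 1/13 + 1/14 + ... + 1/43
= 12529194618585504529/9419588158802421600
≈ 1.3301

Sum = 12529194618585504529/9419588158802421600 ≈ 1.3301


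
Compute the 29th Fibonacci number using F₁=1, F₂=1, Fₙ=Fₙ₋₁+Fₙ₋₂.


Fibonacci sequence: 1, 1, 2, 3, 5, 8, 13, 21, 34, 55, 89, ...
F(29) = 514229

F(29) = 514229


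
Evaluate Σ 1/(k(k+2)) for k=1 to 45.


1/(k(k+2)) = (1/2)·(1/k - 1/(k+2)) (partial fractions)
Telescoping: Σ = (1/2)·(1 + 1/2 - 1/46 - 1/47) = 1575/2162

Sum = 1575/2162


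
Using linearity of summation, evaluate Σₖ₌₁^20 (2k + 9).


Σ(2k+9) = 2·Σk + 9·n
= 2·210 + 9·20
= 420 + 180 = 600

Σ = 600


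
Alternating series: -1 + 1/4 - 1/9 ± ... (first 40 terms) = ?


S = -1 + 1/4 - 1/9 + 1/16 - 1/25 + 1/36 - 1/49 + 1/64 ± ...
= -0.8222
(Full series converges to -π²/12 ≈ -0.8225)

S_40 = -0.8222


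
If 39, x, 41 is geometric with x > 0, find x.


GM = √(39×41) = √1599 = 39.9875

GM = 39.9875


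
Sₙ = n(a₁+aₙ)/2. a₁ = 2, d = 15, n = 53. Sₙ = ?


aₙ = 2 + (53-1)×15 = 782
Sₙ = n(a₁+aₙ)/2 = 53×(2+782)/2
= 53×784/2 = 20776

S_53 = 20776


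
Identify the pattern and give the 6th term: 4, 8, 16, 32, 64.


Pattern: powers of 2: 2ⁿ
Terms: 4, 8, 16, 32, 64
Next term = 128

Next term = 128


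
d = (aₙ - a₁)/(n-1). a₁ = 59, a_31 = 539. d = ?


d = (aₙ - a₁)/(n-1)
= (539 - 59)/(31-1)
= 480/30 = 16

d = 16


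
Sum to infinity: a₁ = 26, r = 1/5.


S∞ = a₁/(1-r) = 26/(1 - 1/5)
= 26/(4/5)
= 65/2

S∞ = 65/2


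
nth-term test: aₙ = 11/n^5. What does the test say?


lim(n→∞) 11/n^5 = 0
lim aₙ = 0 → nth-term test is INCONCLUSIVE
(Need other tests; this is actually a convergent p-series with p=5 > 1)

Inconclusive (lim aₙ = 0; need another test)


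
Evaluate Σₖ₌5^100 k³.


Σₖ₌5^100 k³ = [100·101/2]² − [4·5/2]²
= 25502500 − 100 = 25502400

Σk³ = 25502400


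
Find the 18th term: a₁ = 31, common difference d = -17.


aₙ = a₁ + (n-1)d
= 31 + (18-1)×-17
= 31 - 289
= -258

a_18 = -258


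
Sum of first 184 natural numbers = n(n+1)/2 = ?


n(n+1)/2 = 184×185/2 = 34040/2 = 17020

Σk = 17020


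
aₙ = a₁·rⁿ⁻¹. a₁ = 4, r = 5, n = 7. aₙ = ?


aₙ = a₁·r^(n-1)
= 4×5^6
= 4×15625
= 62500

a_7 = 62500


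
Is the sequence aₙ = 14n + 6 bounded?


aₙ = 14n + 6 → as n→∞, aₙ→∞
No finite upper bound exists
The sequence is UNBOUNDED

Unbounded (aₙ → ∞ as n → ∞)


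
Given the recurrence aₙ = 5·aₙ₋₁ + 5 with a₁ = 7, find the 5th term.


Computing step by step:
a_1 = 7
a_2 = 40
a_3 = 205
a_4 = 1030
a_5 = 5155


a_5 = 5155


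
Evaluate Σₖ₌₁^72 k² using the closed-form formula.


n = 72
n(n+1)(2n+1)/6 = 72×73×145/6
= 762120/6 = 127020

Σk² = 127020


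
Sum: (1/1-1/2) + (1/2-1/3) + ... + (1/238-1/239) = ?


Telescoping: adjacent terms cancel.
= 1/1 - 1/239
= 1 - 1/239 = 238/239

Sum = 238/239


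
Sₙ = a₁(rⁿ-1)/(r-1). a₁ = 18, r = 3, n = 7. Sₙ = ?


Sₙ = 18×(3^7 - 1)/(3 - 1)
= 18×(2187 - 1)/2
= 18×2186/2
= 19674

S_7 = 19674


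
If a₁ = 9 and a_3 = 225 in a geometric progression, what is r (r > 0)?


r^(n-1) = aₙ/a₁
r^2 = 225/9 = 25
r = 25^(1/2)
= ±5; taking r > 0 gives r = 5

r = 5


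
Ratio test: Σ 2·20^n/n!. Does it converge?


aₙ = 2·20^n/n!
a_{n+1}/aₙ = 20^(n+1)/(n+1)! × n!/20^n  (constant 2 cancels)
= 20/(n+1)
L = lim(n→∞) 20/(n+1) = 0
L < 1 → series CONVERGES

Converges (ratio test: L = 0 < 1)


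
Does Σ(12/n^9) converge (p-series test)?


p-series test: Σ c/n^p converges if p > 1, diverges if p ≤ 1 (constant c > 0 doesn't affect convergence).
p = 9
9 > 1 → CONVERGES

Converges (p = 9 > 1)


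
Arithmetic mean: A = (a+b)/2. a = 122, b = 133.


AM = (122 + 133)/2 = 255/2 = 127.5

AM = 127.5


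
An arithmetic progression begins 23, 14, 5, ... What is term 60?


aₙ = a₁ + (n-1)d
= 23 + (60-1)×-9
= 23 - 531
= -508

a_60 = -508


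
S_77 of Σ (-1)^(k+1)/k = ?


S = 1 - 1/2 + 1/3 - 1/4 + 1/5 - 1/6 + 1/7 - 1/8 ± ...
= 0.6996
(Full series converges to +ln(2) ≈ +0.6931)

S_77 = 0.6996


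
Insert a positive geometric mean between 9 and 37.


GM = √(9×37) = √333 = 18.2483

GM = 18.2483


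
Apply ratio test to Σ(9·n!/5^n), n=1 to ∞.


aₙ = 9·n!/5^n
a_{n+1}/aₙ = (n+1)!/5^(n+1) × 5^n/n!  (constant 9 cancels)
= (n+1)/5
L = lim(n→∞) (n+1)/5 = ∞
L > 1 → series DIVERGES

Diverges (ratio test: L = ∞ > 1)


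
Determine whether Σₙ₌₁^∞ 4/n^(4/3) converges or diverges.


p-series test: Σ c/n^p converges if p > 1, diverges if p ≤ 1 (constant c > 0 doesn't affect convergence).
p = 4/3
4/3 > 1 → CONVERGES

Converges (p = 4/3 > 1)


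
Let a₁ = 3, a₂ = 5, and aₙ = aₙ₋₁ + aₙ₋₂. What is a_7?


Computing iteratively: 3, 5, 8, 13, 21, 34, 55
a_7 = 55

a_7 = 55


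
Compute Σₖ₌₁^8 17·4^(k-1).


Sₙ = 17×(4^8 - 1)/(4 - 1)
= 17×(65536 - 1)/3
= 17×65535/3
= 371365

S_8 = 371365


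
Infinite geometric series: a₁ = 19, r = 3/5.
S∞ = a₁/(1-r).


S∞ = a₁/(1-r) = 19/(1 - 3/5)
= 19/(2/5)
= 95/2

S∞ = 95/2


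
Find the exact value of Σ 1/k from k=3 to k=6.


Σₖ₌3^6 1/k = 1/3 + 1/4 + 1/5 + 1/6
= 19/20
≈ 0.95

Sum = 19/20 ≈ 0.95


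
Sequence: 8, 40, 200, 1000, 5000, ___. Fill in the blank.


Pattern: geometric (r=5)
Terms: 8, 40, 200, 1000, 5000
Next term = 25000

Next term = 25000


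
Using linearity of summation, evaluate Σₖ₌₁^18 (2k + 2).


Σ(2k+2) = 2·Σk + 2·n
= 2·171 + 2·18
= 342 + 36 = 378

Σ = 378


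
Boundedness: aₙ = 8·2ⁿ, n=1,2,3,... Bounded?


aₙ = 8·2ⁿ → as n→∞, aₙ→∞ (since base 2 > 1)
No finite upper bound exists
The sequence is UNBOUNDED

Unbounded (aₙ → ∞ as n → ∞)


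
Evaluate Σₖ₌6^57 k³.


Σₖ₌6^57 k³ = [57·58/2]² − [5·6/2]²
= 2732409 − 225 = 2732184

Σk³ = 2732184


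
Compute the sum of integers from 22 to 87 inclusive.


Σₖ₌22^87 k = Σₖ₌₁^87 k − Σₖ₌₁^21 k
= 87·88/2 − 21·22/2
= 3828 − 231 = 3597

Σk = 3597


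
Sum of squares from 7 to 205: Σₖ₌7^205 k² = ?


Σₖ₌7^205 k² = Σₖ₌₁^205 k² − Σₖ₌₁^6 k²
= 205·206·411/6 − 6·7·13/6
= 2892755 − 91 = 2892664

Σk² = 2892664


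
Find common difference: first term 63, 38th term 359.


d = (aₙ - a₁)/(n-1)
= (359 - 63)/(38-1)
= 296/37 = 8

d = 8


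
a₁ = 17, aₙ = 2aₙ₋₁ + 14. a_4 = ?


Computing step by step:
a_1 = 17
a_2 = 48
a_3 = 110
a_4 = 234


a_4 = 234


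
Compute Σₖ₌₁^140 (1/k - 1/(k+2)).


Telescoping with gap 2: two head and two tail terms survive.
= (1 + 1/2) - (1/141 + 1/142)
= 3/2 - 1/141 - 1/142 = 14875/10011

Sum = 14875/10011


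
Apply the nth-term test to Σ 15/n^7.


lim(n→∞) 15/n^7 = 0
lim aₙ = 0 → nth-term test is INCONCLUSIVE
(Need other tests; this is actually a convergent p-series with p=7 > 1)

Inconclusive (lim aₙ = 0; need another test)


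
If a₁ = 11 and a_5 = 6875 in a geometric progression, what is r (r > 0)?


r^(n-1) = aₙ/a₁
r^4 = 6875/11 = 625
r = 625^(1/4)
= ±5; taking r > 0 gives r = 5

r = 5


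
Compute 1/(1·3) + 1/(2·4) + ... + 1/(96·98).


1/(k(k+2)) = (1/2)·(1/k - 1/(k+2)) (partial fractions)
Telescoping: Σ = (1/2)·(1 + 1/2 - 1/97 - 1/98) = 3516/4753

Sum = 3516/4753


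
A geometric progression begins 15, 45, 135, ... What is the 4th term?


aₙ = a₁·r^(n-1)
= 15×3^3
= 15×27
= 405

a_4 = 405


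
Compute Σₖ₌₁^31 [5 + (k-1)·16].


aₙ = 5 + (31-1)×16 = 485
Sₙ = n(a₁+aₙ)/2 = 31×(5+485)/2
= 31×490/2 = 7595

S_31 = 7595


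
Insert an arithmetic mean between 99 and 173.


AM = (99 + 173)/2 = 272/2 = 136

AM = 136


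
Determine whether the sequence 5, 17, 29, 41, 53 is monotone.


Differences: 12, 12, 12, 12
All differences > 0 → strictly INCREASING

Monotonically increasing


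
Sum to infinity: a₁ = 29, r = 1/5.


S∞ = a₁/(1-r) = 29/(1 - 1/5)
= 29/(4/5)
= 145/4

S∞ = 145/4


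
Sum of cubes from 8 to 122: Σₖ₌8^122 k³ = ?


Σₖ₌8^122 k³ = [122·123/2]² − [7·8/2]²
= 56295009 − 784 = 56294225

Σk³ = 56294225


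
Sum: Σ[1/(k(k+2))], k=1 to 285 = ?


1/(k(k+2)) = (1/2)·(1/k - 1/(k+2)) (partial fractions)
Telescoping: Σ = (1/2)·(1 + 1/2 - 1/286 - 1/287) = 61275/82082

Sum = 61275/82082


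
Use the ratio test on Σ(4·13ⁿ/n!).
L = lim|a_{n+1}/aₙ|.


aₙ = 4·13^n/n!
a_{n+1}/aₙ = 13^(n+1)/(n+1)! × n!/13^n  (constant 4 cancels)
= 13/(n+1)
L = lim(n→∞) 13/(n+1) = 0
L < 1 → series CONVERGES

Converges (ratio test: L = 0 < 1)


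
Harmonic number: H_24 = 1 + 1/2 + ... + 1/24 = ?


H_24 = 1/1 + 1/2 + 1/3 + ... + 1/24
= 1347822955/356948592
≈ 3.776

H_24 = 1347822955/356948592 ≈ 3.776


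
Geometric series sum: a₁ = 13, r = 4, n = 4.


Sₙ = 13×(4^4 - 1)/(4 - 1)
= 13×(256 - 1)/3
= 13×255/3
= 1105

S_4 = 1105


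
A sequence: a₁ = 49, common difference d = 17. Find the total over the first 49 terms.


aₙ = 49 + (49-1)×17 = 865
Sₙ = n(a₁+aₙ)/2 = 49×(49+865)/2
= 49×914/2 = 22393

S_49 = 22393


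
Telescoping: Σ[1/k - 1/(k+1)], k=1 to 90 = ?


Telescoping: adjacent terms cancel.
= 1/1 - 1/91
= 1 - 1/91 = 90/91

Sum = 90/91


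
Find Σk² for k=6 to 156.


Σₖ₌6^156 k² = Σₖ₌₁^156 k² − Σₖ₌₁^5 k²
= 156·157·313/6 − 5·6·11/6
= 1277666 − 55 = 1277611

Σk² = 1277611


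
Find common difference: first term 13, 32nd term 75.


d = (aₙ - a₁)/(n-1)
= (75 - 13)/(32-1)
= 62/31 = 2

d = 2


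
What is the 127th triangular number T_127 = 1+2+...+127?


n(n+1)/2 = 127×128/2 = 16256/2 = 8128

Σk = 8128


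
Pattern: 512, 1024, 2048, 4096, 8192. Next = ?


Pattern: powers of 2: 2ⁿ
Terms: 512, 1024, 2048, 4096, 8192
Next term = 16384

Next term = 16384


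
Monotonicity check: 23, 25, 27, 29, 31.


Differences: 2, 2, 2, 2
All differences > 0 → strictly INCREASING

Monotonically increasing


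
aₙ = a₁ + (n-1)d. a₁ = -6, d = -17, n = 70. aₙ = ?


aₙ = a₁ + (n-1)d
= -6 + (70-1)×-17
= -6 - 1173
= -1179

a_70 = -1179


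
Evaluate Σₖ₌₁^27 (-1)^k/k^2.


S = -1 + 1/4 - 1/9 + 1/16 - 1/25 + 1/36 - 1/49 + 1/64 ± ...
= -0.8231
(Full series converges to -π²/12 ≈ -0.8225)

S_27 = -0.8231


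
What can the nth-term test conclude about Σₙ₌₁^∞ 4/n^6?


lim(n→∞) 4/n^6 = 0
lim aₙ = 0 → nth-term test is INCONCLUSIVE
(Need other tests; this is actually a convergent p-series with p=6 > 1)

Inconclusive (lim aₙ = 0; need another test)


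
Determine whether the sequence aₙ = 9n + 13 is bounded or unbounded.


aₙ = 9n + 13 → as n→∞, aₙ→∞
No finite upper bound exists
The sequence is UNBOUNDED

Unbounded (aₙ → ∞ as n → ∞)


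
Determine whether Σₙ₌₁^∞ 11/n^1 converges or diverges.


p-series test: Σ c/n^p converges if p > 1, diverges if p ≤ 1 (constant c > 0 doesn't affect convergence).
p = 1
1 ≤ 1 → DIVERGES

Diverges (p = 1 ≤ 1)


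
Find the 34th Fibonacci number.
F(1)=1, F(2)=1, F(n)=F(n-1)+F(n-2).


Fibonacci sequence: 1, 1, 2, 3, 5, 8, 13, 21, 34, 55, 89, ...
F(34) = 5702887

F(34) = 5702887


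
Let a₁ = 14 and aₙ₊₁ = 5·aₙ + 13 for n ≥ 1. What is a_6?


Computing step by step:
a_1 = 14
a_2 = 83
a_3 = 428
a_4 = 2153
a_5 = 10778
a_6 = 53903


a_6 = 53903


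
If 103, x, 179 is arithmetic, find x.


AM = (103 + 179)/2 = 282/2 = 141

AM = 141


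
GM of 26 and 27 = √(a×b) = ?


GM = √(26×27) = √702 = 26.4953

GM = 26.4953


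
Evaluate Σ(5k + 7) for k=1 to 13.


Σ(5k+7) = 5·Σk + 7·n
= 5·91 + 7·13
= 455 + 91 = 546

Σ = 546


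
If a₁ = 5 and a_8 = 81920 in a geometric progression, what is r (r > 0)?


r^(n-1) = aₙ/a₁
r^7 = 81920/5 = 16384
r = 16384^(1/7)
= 4

r = 4


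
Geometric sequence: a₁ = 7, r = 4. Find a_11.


aₙ = a₁·r^(n-1)
= 7×4^10
= 7×1048576
= 7340032

a_11 = 7340032


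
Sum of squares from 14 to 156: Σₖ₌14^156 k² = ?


Σₖ₌14^156 k² = Σₖ₌₁^156 k² − Σₖ₌₁^13 k²
= 156·157·313/6 − 13·14·27/6
= 1277666 − 819 = 1276847

Σk² = 1276847


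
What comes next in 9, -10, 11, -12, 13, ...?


Pattern: alternating sign, magnitude arithmetic (d=1)
Terms: 9, -10, 11, -12, 13
Next term = -14

Next term = -14


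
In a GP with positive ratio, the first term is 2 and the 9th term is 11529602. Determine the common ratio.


r^(n-1) = aₙ/a₁
r^8 = 11529602/2 = 5764801
r = 5764801^(1/8)
= ±7; taking r > 0 gives r = 7

r = 7


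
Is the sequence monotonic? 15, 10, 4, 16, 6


Differences: -5, -6, 12, -10
Difference at position 3 is +12 (> 0) but position 1 is -5 (< 0) — sequence both rises and falls
→ NOT monotonic

Not monotonic


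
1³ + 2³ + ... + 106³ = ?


n(n+1)/2 = 106×107/2 = 5671
Σk³ = 5671² = 32160241

Σk³ = 32160241


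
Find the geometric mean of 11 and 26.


GM = √(11×26) = √286 = 16.9115

GM = 16.9115


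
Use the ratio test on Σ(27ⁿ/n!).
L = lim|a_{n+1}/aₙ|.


aₙ = 27^n/n!
a_{n+1}/aₙ = 27^(n+1)/(n+1)! × n!/27^n
= 27/(n+1)
L = lim(n→∞) 27/(n+1) = 0
L < 1 → series CONVERGES

Converges (ratio test: L = 0 < 1)


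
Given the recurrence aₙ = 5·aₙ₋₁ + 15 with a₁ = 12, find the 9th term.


Computing step by step:
a_1 = 12
a_2 = 75
a_3 = 390
a_4 = 1965
a_5 = 9840
a_6 = 49215
a_7 = 246090
a_8 = 1230465
a_9 = 6152340


a_9 = 6152340


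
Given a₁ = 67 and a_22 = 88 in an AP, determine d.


d = (aₙ - a₁)/(n-1)
= (88 - 67)/(22-1)
= 21/21 = 1

d = 1


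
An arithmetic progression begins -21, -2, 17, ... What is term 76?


aₙ = a₁ + (n-1)d
= -21 + (76-1)×19
= -21 + 1425
= 1404

a_76 = 1404


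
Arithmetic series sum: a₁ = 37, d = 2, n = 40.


aₙ = 37 + (40-1)×2 = 115
Sₙ = n(a₁+aₙ)/2 = 40×(37+115)/2
= 40×152/2 = 3040

S_40 = 3040


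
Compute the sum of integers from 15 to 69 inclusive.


Σₖ₌15^69 k = Σₖ₌₁^69 k − Σₖ₌₁^14 k
= 69·70/2 − 14·15/2
= 2415 − 105 = 2310

Σk = 2310


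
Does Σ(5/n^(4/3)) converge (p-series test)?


p-series test: Σ c/n^p converges if p > 1, diverges if p ≤ 1 (constant c > 0 doesn't affect convergence).
p = 4/3
4/3 > 1 → CONVERGES

Converges (p = 4/3 > 1)


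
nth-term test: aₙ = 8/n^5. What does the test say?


lim(n→∞) 8/n^5 = 0
lim aₙ = 0 → nth-term test is INCONCLUSIVE
(Need other tests; this is actually a convergent p-series with p=5 > 1)

Inconclusive (lim aₙ = 0; need another test)


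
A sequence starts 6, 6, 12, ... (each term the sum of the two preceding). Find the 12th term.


Computing iteratively: 6, 6, 12, 18, 30, 48, 78, 126, 204, 330, 534, 864
a_12 = 864

a_12 = 864


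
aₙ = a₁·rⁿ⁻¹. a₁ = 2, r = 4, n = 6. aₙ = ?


aₙ = a₁·r^(n-1)
= 2×4^5
= 2×1024
= 2048

a_6 = 2048


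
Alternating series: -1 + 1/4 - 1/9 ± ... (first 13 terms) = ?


S = -1 + 1/4 - 1/9 + 1/16 - 1/25 + 1/36 - 1/49 + 1/64 ± ...
= -0.8252
(Full series converges to -π²/12 ≈ -0.8225)

S_13 = -0.8252


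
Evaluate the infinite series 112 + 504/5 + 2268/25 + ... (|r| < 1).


S∞ = a₁/(1-r) = 112/(1 - 9/10)
= 112/(1/10)
= 1120

S∞ = 1120


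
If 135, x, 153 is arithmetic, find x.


AM = (135 + 153)/2 = 288/2 = 144

AM = 144


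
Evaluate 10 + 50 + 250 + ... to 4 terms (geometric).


Sₙ = 10×(5^4 - 1)/(5 - 1)
= 10×(625 - 1)/4
= 10×624/4
= 1560

S_4 = 1560


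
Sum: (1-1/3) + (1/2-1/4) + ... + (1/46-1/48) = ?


Telescoping with gap 2: two head and two tail terms survive.
= (1 + 1/2) - (1/47 + 1/48)
= 3/2 - 1/47 - 1/48 = 3289/2256

Sum = 3289/2256


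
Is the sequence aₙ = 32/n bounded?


a₁ = 32, a₂ = 32/2, a₃ = 32/3, ...
0 < aₙ ≤ 32 for all n ≥ 1
Lower bound: 0, Upper bound: 32
The sequence IS bounded

Bounded (0 < aₙ ≤ 32)


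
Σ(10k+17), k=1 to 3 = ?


Σ(10k+17) = 10·Σk + 17·n
= 10·6 + 17·3
= 60 + 51 = 111

Σ = 111


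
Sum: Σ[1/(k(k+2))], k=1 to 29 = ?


1/(k(k+2)) = (1/2)·(1/k - 1/(k+2)) (partial fractions)
Telescoping: Σ = (1/2)·(1 + 1/2 - 1/30 - 1/31) = 667/930

Sum = 667/930


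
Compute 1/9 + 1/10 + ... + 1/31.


Σₖ₌9^31 1/k = 1/9 + 1/10 + 1/11 + ... + 1/31
= 94540143454447/72201776446800
≈ 1.3094

Sum = 94540143454447/72201776446800 ≈ 1.3094


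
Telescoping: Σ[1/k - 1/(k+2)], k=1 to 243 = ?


Telescoping with gap 2: two head and two tail terms survive.
= (1 + 1/2) - (1/244 + 1/245)
= 3/2 - 1/244 - 1/245 = 89181/59780

Sum = 89181/59780


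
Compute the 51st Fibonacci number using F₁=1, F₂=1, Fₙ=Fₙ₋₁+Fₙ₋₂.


Fibonacci sequence: 1, 1, 2, 3, 5, 8, 13, 21, 34, 55, 89, ...
F(51) = 20365011074

F(51) = 20365011074


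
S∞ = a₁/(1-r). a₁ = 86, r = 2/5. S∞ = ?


S∞ = a₁/(1-r) = 86/(1 - 2/5)
= 86/(3/5)
= 430/3

S∞ = 430/3


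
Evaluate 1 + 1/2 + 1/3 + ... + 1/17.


H_17 = 1/1 + 1/2 + 1/3 + ... + 1/17
= 42142223/12252240
≈ 3.4396

H_17 = 42142223/12252240 ≈ 3.4396


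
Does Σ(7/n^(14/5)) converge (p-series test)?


p-series test: Σ c/n^p converges if p > 1, diverges if p ≤ 1 (constant c > 0 doesn't affect convergence).
p = 14/5
14/5 > 1 → CONVERGES

Converges (p = 14/5 > 1)


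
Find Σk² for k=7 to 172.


Σₖ₌7^172 k² = Σₖ₌₁^172 k² − Σₖ₌₁^6 k²
= 172·173·345/6 − 6·7·13/6
= 1710970 − 91 = 1710879

Σk² = 1710879


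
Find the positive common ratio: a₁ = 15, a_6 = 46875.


r^(n-1) = aₙ/a₁
r^5 = 46875/15 = 3125
r = 3125^(1/5)
= 5

r = 5


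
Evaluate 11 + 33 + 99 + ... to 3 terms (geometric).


Sₙ = 11×(3^3 - 1)/(3 - 1)
= 11×(27 - 1)/2
= 11×26/2
= 143

S_3 = 143


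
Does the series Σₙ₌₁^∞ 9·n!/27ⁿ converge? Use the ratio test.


aₙ = 9·n!/27^n
a_{n+1}/aₙ = (n+1)!/27^(n+1) × 27^n/n!  (constant 9 cancels)
= (n+1)/27
L = lim(n→∞) (n+1)/27 = ∞
L > 1 → series DIVERGES

Diverges (ratio test: L = ∞ > 1)


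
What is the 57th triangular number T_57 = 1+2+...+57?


n(n+1)/2 = 57×58/2 = 3306/2 = 1653

Σk = 1653


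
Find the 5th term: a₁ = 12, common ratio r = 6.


aₙ = a₁·r^(n-1)
= 12×6^4
= 12×1296
= 15552

a_5 = 15552


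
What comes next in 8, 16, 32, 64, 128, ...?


Pattern: powers of 2: 2ⁿ
Terms: 8, 16, 32, 64, 128
Next term = 256

Next term = 256


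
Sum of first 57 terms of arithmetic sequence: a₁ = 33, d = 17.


aₙ = 33 + (57-1)×17 = 985
Sₙ = n(a₁+aₙ)/2 = 57×(33+985)/2
= 57×1018/2 = 29013

S_57 = 29013


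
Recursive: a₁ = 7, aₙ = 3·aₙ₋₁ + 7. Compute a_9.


Computing step by step:
a_1 = 7
a_2 = 28
a_3 = 91
a_4 = 280
a_5 = 847
a_6 = 2548
a_7 = 7651
a_8 = 22960
a_9 = 68887


a_9 = 68887


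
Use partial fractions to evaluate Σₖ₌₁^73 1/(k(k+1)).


1/(k(k+1)) = 1/k - 1/(k+1) (partial fractions)
Telescoping: Σ = 1 - 1/74 = 73/74

Sum = 73/74


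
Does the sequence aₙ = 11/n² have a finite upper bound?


a₁ = 11, a₂ = 11/4, a₃ = 11/9, ...
0 < aₙ ≤ 11 for all n ≥ 1
The sequence IS bounded

Bounded (0 < aₙ ≤ 11)


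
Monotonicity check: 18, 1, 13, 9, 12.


Differences: -17, 12, -4, 3
Difference at position 2 is +12 (> 0) but position 1 is -17 (< 0) — sequence both rises and falls
→ NOT monotonic

Not monotonic
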